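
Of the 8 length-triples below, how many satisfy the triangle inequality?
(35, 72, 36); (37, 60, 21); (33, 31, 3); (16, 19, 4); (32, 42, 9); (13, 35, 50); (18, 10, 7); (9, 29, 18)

2

(35,36,72): 35+36 ≤ 72 → not valid
(21,37,60): 21+37 ≤ 60 → not valid
(3,31,33): 3+31 > 33 → valid
(4,16,19): 4+16 > 19 → valid
(9,32,42): 9+32 ≤ 42 → not valid
(13,35,50): 13+35 ≤ 50 → not valid
(7,10,18): 7+10 ≤ 18 → not valid
(9,18,29): 9+18 ≤ 29 → not valid
2 of the 8 triples form a triangle.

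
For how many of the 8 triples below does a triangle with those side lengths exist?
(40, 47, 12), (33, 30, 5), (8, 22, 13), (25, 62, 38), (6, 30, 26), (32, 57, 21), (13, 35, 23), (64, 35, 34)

(12,40,47): 12+40 > 47 → valid
(5,30,33): 5+30 > 33 → valid
(8,13,22): 8+13 ≤ 22 → not valid
(25,38,62): 25+38 > 62 → valid
(6,26,30): 6+26 > 30 → valid
(21,32,57): 21+32 ≤ 57 → not valid
(13,23,35): 13+23 > 35 → valid
(34,35,64): 34+35 > 64 → valid
6 of the 8 triples form a triangle.

6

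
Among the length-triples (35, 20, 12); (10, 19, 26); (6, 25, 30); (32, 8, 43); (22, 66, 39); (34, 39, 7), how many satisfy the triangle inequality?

3

(12,20,35): 12+20 ≤ 35 → not valid
(10,19,26): 10+19 > 26 → valid
(6,25,30): 6+25 > 30 → valid
(8,32,43): 8+32 ≤ 43 → not valid
(22,39,66): 22+39 ≤ 66 → not valid
(7,34,39): 7+34 > 39 → valid
3 of the 6 triples form a triangle.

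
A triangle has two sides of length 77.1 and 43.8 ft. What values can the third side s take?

33.3 < s < 120.9

By the triangle inequality, s must be less than 77.1 + 43.8 = 120.9 and greater than |77.1 − 43.8| = 33.3.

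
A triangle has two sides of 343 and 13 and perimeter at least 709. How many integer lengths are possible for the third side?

Triangle inequality: 330 < x < 356. Perimeter ≥ 709 gives x ≥ 709 − 343 − 13 = 353.
So 353 ≤ x < 356; integers 353 through 355: 3 values.

3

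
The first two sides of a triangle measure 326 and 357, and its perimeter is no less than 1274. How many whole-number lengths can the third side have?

92

Triangle inequality: 31 < x < 683. Perimeter ≥ 1274 gives x ≥ 1274 − 326 − 357 = 591.
So 591 ≤ x < 683; integers 591 through 682: 92 values.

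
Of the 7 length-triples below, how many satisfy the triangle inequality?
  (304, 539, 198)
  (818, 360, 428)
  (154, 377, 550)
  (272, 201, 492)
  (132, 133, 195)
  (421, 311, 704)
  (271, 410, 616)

(198,304,539): 198+304 ≤ 539 → not valid
(360,428,818): 360+428 ≤ 818 → not valid
(154,377,550): 154+377 ≤ 550 → not valid
(201,272,492): 201+272 ≤ 492 → not valid
(132,133,195): 132+133 > 195 → valid
(311,421,704): 311+421 > 704 → valid
(271,410,616): 271+410 > 616 → valid
3 of the 7 triples form a triangle.

3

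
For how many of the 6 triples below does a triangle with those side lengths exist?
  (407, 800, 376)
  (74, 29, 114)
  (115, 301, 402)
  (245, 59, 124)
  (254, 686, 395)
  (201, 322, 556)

(376,407,800): 376+407 ≤ 800 → not valid
(29,74,114): 29+74 ≤ 114 → not valid
(115,301,402): 115+301 > 402 → valid
(59,124,245): 59+124 ≤ 245 → not valid
(254,395,686): 254+395 ≤ 686 → not valid
(201,322,556): 201+322 ≤ 556 → not valid
1 of the 6 triples forms a triangle.

1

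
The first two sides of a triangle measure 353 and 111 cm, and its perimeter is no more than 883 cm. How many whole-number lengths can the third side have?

177

Triangle inequality: 242 < x < 464. Perimeter ≤ 883 gives x ≤ 883 − 353 − 111 = 419.
So 242 < x ≤ 419; integers 243 through 419: 177 values.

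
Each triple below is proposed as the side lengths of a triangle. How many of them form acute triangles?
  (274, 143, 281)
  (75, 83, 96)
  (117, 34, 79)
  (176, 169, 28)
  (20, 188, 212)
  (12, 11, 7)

(274,143,281): 143²+274² = 95525 > 78961 = 281² → acute
(75,83,96): 75²+83² = 12514 > 9216 = 96² → acute
(117,34,79): 34+79 ≤ 117, not a triangle
(176,169,28): 28²+169² = 29345 < 30976 = 176² → obtuse
(20,188,212): 20+188 ≤ 212, not a triangle
(12,11,7): 7²+11² = 170 > 144 = 12² → acute
3 of the 6 are acute.

3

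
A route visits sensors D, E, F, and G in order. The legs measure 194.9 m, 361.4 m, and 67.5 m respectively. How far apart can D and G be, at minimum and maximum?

99.0 ≤ DG ≤ 623.8 m

The maximum is all hops collinear in one direction: 194.9 + 361.4 + 67.5 = 623.8.
The longest hop is 361.4; the others sum to 262.4. Folding the others back against it leaves at least 361.4 − 262.4 = 99.0.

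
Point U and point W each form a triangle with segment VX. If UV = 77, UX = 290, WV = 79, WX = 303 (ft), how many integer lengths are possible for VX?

142

From triangle UVX: 213 < VX < 367.
From triangle WVX: 224 < VX < 382.
Intersection: 224 < VX < 367, so integers 225 through 366: 142 values.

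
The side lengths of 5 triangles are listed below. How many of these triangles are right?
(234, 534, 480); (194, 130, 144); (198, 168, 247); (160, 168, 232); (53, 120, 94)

3

(234,534,480): 234²+480² = 285156 = 534² → right
(194,130,144): 130²+144² = 37636 = 194² → right
(198,168,247): 168²+198² = 67428 > 61009 = 247² → acute
(160,168,232): 160²+168² = 53824 = 232² → right
(53,120,94): 53²+94² = 11645 < 14400 = 120² → obtuse
3 of the 5 are right.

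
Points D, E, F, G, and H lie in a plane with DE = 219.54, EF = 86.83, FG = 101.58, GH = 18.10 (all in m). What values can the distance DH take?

The maximum is all hops collinear in one direction: 219.54 + 86.83 + 101.58 + 18.10 = 426.05.
The longest hop is 219.54; the others sum to 206.51. Folding the others back against it leaves at least 219.54 − 206.51 = 13.03.

13.03 ≤ DH ≤ 426.05 m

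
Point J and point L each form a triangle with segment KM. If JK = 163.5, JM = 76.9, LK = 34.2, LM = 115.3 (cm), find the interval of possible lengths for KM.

86.6 < KM < 149.5

From triangle JKM: |163.5 − 76.9| < KM < 163.5 + 76.9, i.e. 86.6 < KM < 240.4.
From triangle LKM: 81.1 < KM < 149.5.
Both must hold, so KM lies in the intersection.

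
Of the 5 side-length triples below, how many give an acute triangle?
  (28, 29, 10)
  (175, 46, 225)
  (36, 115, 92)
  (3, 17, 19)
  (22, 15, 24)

2

(28,29,10): 10²+28² = 884 > 841 = 29² → acute
(175,46,225): 46+175 ≤ 225, not a triangle
(36,115,92): 36²+92² = 9760 < 13225 = 115² → obtuse
(3,17,19): 3²+17² = 298 < 361 = 19² → obtuse
(22,15,24): 15²+22² = 709 > 576 = 24² → acute
2 of the 5 are acute.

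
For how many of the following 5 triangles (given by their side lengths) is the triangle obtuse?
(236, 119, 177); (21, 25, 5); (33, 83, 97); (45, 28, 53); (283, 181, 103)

(236,119,177): 119²+177² = 45490 < 55696 = 236² → obtuse
(21,25,5): 5²+21² = 466 < 625 = 25² → obtuse
(33,83,97): 33²+83² = 7978 < 9409 = 97² → obtuse
(45,28,53): 28²+45² = 2809 = 53² → right
(283,181,103): 103²+181² = 43370 < 80089 = 283² → obtuse
4 of the 5 are obtuse.

4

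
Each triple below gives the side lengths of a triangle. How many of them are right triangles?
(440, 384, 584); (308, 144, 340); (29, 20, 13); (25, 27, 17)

2

(440,384,584): 384²+440² = 341056 = 584² → right
(308,144,340): 144²+308² = 115600 = 340² → right
(29,20,13): 13²+20² = 569 < 841 = 29² → obtuse
(25,27,17): 17²+25² = 914 > 729 = 27² → acute
2 of the 4 are right.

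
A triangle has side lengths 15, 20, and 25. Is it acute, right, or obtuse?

Compare the square of the longest side to the sum of squares of the other two: 15² + 20² = 625 = 25².

right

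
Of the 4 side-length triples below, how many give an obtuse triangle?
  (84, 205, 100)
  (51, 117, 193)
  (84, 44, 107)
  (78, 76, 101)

(84,205,100): 84+100 ≤ 205, not a triangle
(51,117,193): 51+117 ≤ 193, not a triangle
(84,44,107): 44²+84² = 8992 < 11449 = 107² → obtuse
(78,76,101): 76²+78² = 11860 > 10201 = 101² → acute
1 of the 4 is obtuse.

1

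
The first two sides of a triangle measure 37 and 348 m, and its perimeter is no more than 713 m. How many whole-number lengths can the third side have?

17

Triangle inequality: 311 < x < 385. Perimeter ≤ 713 gives x ≤ 713 − 37 − 348 = 328.
So 311 < x ≤ 328; integers 312 through 328: 17 values.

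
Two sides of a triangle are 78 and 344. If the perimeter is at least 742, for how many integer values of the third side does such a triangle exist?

102

Triangle inequality: 266 < x < 422. Perimeter ≥ 742 gives x ≥ 742 − 78 − 344 = 320.
So 320 ≤ x < 422; integers 320 through 421: 102 values.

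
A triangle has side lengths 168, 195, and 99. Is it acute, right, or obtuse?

right

Compare the square of the longest side to the sum of squares of the other two: 99² + 168² = 38025 = 195².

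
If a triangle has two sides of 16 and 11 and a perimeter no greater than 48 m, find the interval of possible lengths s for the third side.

5 < s ≤ 21

Triangle inequality alone gives 5 < s < 27.
The perimeter condition gives s ≤ 48 − 16 − 11 = 21.
Intersecting the two: 5 < s ≤ 21.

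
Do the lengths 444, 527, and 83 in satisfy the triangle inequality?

No

The two shorter sides sum to 527, exactly equal to the longest side 527.
That gives only a degenerate (flat) triangle — the inequality must be strict.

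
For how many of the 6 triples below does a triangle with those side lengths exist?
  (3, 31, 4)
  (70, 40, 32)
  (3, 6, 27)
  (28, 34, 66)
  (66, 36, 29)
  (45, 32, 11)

1

(3,4,31): 3+4 ≤ 31 → not valid
(32,40,70): 32+40 > 70 → valid
(3,6,27): 3+6 ≤ 27 → not valid
(28,34,66): 28+34 ≤ 66 → not valid
(29,36,66): 29+36 ≤ 66 → not valid
(11,32,45): 11+32 ≤ 45 → not valid
1 of the 6 triples forms a triangle.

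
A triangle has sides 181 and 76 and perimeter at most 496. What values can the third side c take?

Triangle inequality alone gives 105 < c < 257.
The perimeter condition gives c ≤ 496 − 181 − 76 = 239.
Intersecting the two: 105 < c ≤ 239.

105 < c ≤ 239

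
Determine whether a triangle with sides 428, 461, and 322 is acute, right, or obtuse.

acute

Compare the square of the longest side to the sum of squares of the other two: 322² + 428² = 286868 > 212521 = 461².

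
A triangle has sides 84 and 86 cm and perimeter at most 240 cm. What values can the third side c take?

2 < c ≤ 70

Triangle inequality alone gives 2 < c < 170.
The perimeter condition gives c ≤ 240 − 84 − 86 = 70.
Intersecting the two: 2 < c ≤ 70.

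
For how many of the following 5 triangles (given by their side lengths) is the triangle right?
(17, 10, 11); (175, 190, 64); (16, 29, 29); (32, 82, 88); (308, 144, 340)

(17,10,11): 10²+11² = 221 < 289 = 17² → obtuse
(175,190,64): 64²+175² = 34721 < 36100 = 190² → obtuse
(16,29,29): 16²+29² = 1097 > 841 = 29² → acute
(32,82,88): 32²+82² = 7748 > 7744 = 88² → acute
(308,144,340): 144²+308² = 115600 = 340² → right
1 of the 5 is right.

1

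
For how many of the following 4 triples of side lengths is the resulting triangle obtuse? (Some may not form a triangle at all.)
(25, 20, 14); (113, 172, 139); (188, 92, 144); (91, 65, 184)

(25,20,14): 14²+20² = 596 < 625 = 25² → obtuse
(113,172,139): 113²+139² = 32090 > 29584 = 172² → acute
(188,92,144): 92²+144² = 29200 < 35344 = 188² → obtuse
(91,65,184): 65+91 ≤ 184, not a triangle
2 of the 4 are obtuse.

2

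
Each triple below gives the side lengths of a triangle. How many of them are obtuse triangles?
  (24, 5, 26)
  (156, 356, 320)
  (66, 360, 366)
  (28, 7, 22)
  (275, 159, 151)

3

(24,5,26): 5²+24² = 601 < 676 = 26² → obtuse
(156,356,320): 156²+320² = 126736 = 356² → right
(66,360,366): 66²+360² = 133956 = 366² → right
(28,7,22): 7²+22² = 533 < 784 = 28² → obtuse
(275,159,151): 151²+159² = 48082 < 75625 = 275² → obtuse
3 of the 5 are obtuse.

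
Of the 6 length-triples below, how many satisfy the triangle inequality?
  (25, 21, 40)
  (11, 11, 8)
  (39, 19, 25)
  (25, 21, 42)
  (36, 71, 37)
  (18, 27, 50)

5

(21,25,40): 21+25 > 40 → valid
(8,11,11): 8+11 > 11 → valid
(19,25,39): 19+25 > 39 → valid
(21,25,42): 21+25 > 42 → valid
(36,37,71): 36+37 > 71 → valid
(18,27,50): 18+27 ≤ 50 → not valid
5 of the 6 triples form a triangle.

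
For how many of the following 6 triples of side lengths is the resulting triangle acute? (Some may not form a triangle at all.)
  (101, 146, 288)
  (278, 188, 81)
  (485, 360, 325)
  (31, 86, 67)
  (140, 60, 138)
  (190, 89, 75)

(101,146,288): 101+146 ≤ 288, not a triangle
(278,188,81): 81+188 ≤ 278, not a triangle
(485,360,325): 325²+360² = 235225 = 485² → right
(31,86,67): 31²+67² = 5450 < 7396 = 86² → obtuse
(140,60,138): 60²+138² = 22644 > 19600 = 140² → acute
(190,89,75): 75+89 ≤ 190, not a triangle
1 of the 6 is acute.

1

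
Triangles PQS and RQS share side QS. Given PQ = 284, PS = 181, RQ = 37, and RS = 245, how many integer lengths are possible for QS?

73

From triangle PQS: 103 < QS < 465.
From triangle RQS: 208 < QS < 282.
Intersection: 208 < QS < 282, so integers 209 through 281: 73 values.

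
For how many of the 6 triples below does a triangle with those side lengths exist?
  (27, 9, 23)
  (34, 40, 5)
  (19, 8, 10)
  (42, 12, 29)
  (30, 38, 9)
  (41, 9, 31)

(9,23,27): 9+23 > 27 → valid
(5,34,40): 5+34 ≤ 40 → not valid
(8,10,19): 8+10 ≤ 19 → not valid
(12,29,42): 12+29 ≤ 42 → not valid
(9,30,38): 9+30 > 38 → valid
(9,31,41): 9+31 ≤ 41 → not valid
2 of the 6 triples form a triangle.

2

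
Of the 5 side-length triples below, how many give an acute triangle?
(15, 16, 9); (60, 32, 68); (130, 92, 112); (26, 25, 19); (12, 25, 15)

3

(15,16,9): 9²+15² = 306 > 256 = 16² → acute
(60,32,68): 32²+60² = 4624 = 68² → right
(130,92,112): 92²+112² = 21008 > 16900 = 130² → acute
(26,25,19): 19²+25² = 986 > 676 = 26² → acute
(12,25,15): 12²+15² = 369 < 625 = 25² → obtuse
3 of the 5 are acute.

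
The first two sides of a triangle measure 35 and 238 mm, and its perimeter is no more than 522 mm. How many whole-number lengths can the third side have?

46

Triangle inequality: 203 < x < 273. Perimeter ≤ 522 gives x ≤ 522 − 35 − 238 = 249.
So 203 < x ≤ 249; integers 204 through 249: 46 values.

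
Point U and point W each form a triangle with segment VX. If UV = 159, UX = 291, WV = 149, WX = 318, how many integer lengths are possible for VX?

280

From triangle UVX: 132 < VX < 450.
From triangle WVX: 169 < VX < 467.
Intersection: 169 < VX < 450, so integers 170 through 449: 280 values.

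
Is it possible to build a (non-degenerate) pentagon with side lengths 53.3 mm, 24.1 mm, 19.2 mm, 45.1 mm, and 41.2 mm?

Yes

A pentagon exists iff every side is shorter than the sum of the others — equivalently, the longest side is less than the sum of the rest.
Longest side 53.3 < 129.6 (sum of the remaining 4), so yes.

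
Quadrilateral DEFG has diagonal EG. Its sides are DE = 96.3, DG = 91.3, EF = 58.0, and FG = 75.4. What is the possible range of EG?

From triangle DEG: |96.3 − 91.3| < EG < 96.3 + 91.3, i.e. 5.0 < EG < 187.6.
From triangle FEG: 17.4 < EG < 133.4.
Both must hold, so EG lies in the intersection.

17.4 < EG < 133.4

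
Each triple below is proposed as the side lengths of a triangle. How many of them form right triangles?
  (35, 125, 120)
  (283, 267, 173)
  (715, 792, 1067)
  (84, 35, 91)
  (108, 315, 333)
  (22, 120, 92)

4

(35,125,120): 35²+120² = 15625 = 125² → right
(283,267,173): 173²+267² = 101218 > 80089 = 283² → acute
(715,792,1067): 715²+792² = 1138489 = 1067² → right
(84,35,91): 35²+84² = 8281 = 91² → right
(108,315,333): 108²+315² = 110889 = 333² → right
(22,120,92): 22+92 ≤ 120, not a triangle
4 of the 6 are right.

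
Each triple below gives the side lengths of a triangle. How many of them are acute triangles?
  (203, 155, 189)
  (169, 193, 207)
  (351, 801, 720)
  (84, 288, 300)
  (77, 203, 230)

(203,155,189): 155²+189² = 59746 > 41209 = 203² → acute
(169,193,207): 169²+193² = 65810 > 42849 = 207² → acute
(351,801,720): 351²+720² = 641601 = 801² → right
(84,288,300): 84²+288² = 90000 = 300² → right
(77,203,230): 77²+203² = 47138 < 52900 = 230² → obtuse
2 of the 5 are acute.

2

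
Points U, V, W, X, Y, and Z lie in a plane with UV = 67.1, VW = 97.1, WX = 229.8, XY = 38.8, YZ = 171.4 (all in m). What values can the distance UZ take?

The maximum is all hops collinear in one direction: 67.1 + 97.1 + 229.8 + 38.8 + 171.4 = 604.2.
The longest hop is 229.8; the others sum to 374.4. Since 229.8 ≤ 374.4, the path can fold back on itself completely, so the minimum distance is 0.

0 ≤ UZ ≤ 604.2 m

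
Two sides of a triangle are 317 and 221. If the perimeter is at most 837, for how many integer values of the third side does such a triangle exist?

Triangle inequality: 96 < x < 538. Perimeter ≤ 837 gives x ≤ 837 − 317 − 221 = 299.
So 96 < x ≤ 299; integers 97 through 299: 203 values.

203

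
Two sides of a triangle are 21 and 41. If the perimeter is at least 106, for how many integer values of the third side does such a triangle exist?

Triangle inequality: 20 < x < 62. Perimeter ≥ 106 gives x ≥ 106 − 21 − 41 = 44.
So 44 ≤ x < 62; integers 44 through 61: 18 values.

18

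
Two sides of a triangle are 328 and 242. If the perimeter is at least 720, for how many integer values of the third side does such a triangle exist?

Triangle inequality: 86 < x < 570. Perimeter ≥ 720 gives x ≥ 720 − 328 − 242 = 150.
So 150 ≤ x < 570; integers 150 through 569: 420 values.

420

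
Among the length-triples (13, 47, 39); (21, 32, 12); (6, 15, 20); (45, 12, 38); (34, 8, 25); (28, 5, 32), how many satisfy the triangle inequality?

5

(13,39,47): 13+39 > 47 → valid
(12,21,32): 12+21 > 32 → valid
(6,15,20): 6+15 > 20 → valid
(12,38,45): 12+38 > 45 → valid
(8,25,34): 8+25 ≤ 34 → not valid
(5,28,32): 5+28 > 32 → valid
5 of the 6 triples form a triangle.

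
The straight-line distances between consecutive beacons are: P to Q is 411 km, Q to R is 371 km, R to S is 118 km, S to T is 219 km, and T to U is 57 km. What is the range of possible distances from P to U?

The maximum is all hops collinear in one direction: 411 + 371 + 118 + 219 + 57 = 1176.
The longest hop is 411; the others sum to 765. Since 411 ≤ 765, the path can fold back on itself completely, so the minimum distance is 0.

0 ≤ PU ≤ 1176 km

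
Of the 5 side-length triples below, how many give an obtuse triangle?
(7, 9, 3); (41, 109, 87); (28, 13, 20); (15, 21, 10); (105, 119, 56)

(7,9,3): 3²+7² = 58 < 81 = 9² → obtuse
(41,109,87): 41²+87² = 9250 < 11881 = 109² → obtuse
(28,13,20): 13²+20² = 569 < 784 = 28² → obtuse
(15,21,10): 10²+15² = 325 < 441 = 21² → obtuse
(105,119,56): 56²+105² = 14161 = 119² → right
4 of the 5 are obtuse.

4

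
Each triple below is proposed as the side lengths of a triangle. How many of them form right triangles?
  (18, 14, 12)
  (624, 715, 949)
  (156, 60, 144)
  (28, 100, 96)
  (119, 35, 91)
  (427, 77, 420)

4

(18,14,12): 12²+14² = 340 > 324 = 18² → acute
(624,715,949): 624²+715² = 900601 = 949² → right
(156,60,144): 60²+144² = 24336 = 156² → right
(28,100,96): 28²+96² = 10000 = 100² → right
(119,35,91): 35²+91² = 9506 < 14161 = 119² → obtuse
(427,77,420): 77²+420² = 182329 = 427² → right
4 of the 6 are right.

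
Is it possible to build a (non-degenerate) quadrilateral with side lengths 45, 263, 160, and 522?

For a quadrilateral, each side must be shorter than the sum of the others.
Here the longest side is 522, but the remaining 3 sides sum to only 468.

No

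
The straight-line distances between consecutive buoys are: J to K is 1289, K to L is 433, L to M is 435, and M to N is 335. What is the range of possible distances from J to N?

86 ≤ JN ≤ 2492

The maximum is all hops collinear in one direction: 1289 + 433 + 435 + 335 = 2492.
The longest hop is 1289; the others sum to 1203. Folding the others back against it leaves at least 1289 − 1203 = 86.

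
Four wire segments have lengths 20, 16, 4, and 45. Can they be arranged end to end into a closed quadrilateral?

No

For a quadrilateral, each side must be shorter than the sum of the others.
Here the longest side is 45, but the remaining 3 sides sum to only 40.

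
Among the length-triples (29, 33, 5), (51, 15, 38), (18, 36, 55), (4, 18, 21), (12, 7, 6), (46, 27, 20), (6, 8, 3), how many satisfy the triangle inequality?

6

(5,29,33): 5+29 > 33 → valid
(15,38,51): 15+38 > 51 → valid
(18,36,55): 18+36 ≤ 55 → not valid
(4,18,21): 4+18 > 21 → valid
(6,7,12): 6+7 > 12 → valid
(20,27,46): 20+27 > 46 → valid
(3,6,8): 3+6 > 8 → valid
6 of the 7 triples form a triangle.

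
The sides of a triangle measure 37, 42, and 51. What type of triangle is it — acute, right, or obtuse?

Compare the square of the longest side to the sum of squares of the other two: 37² + 42² = 3133 > 2601 = 51².

acute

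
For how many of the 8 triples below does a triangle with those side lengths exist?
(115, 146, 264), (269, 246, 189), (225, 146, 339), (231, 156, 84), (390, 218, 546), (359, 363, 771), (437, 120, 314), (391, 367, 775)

4

(115,146,264): 115+146 ≤ 264 → not valid
(189,246,269): 189+246 > 269 → valid
(146,225,339): 146+225 > 339 → valid
(84,156,231): 84+156 > 231 → valid
(218,390,546): 218+390 > 546 → valid
(359,363,771): 359+363 ≤ 771 → not valid
(120,314,437): 120+314 ≤ 437 → not valid
(367,391,775): 367+391 ≤ 775 → not valid
4 of the 8 triples form a triangle.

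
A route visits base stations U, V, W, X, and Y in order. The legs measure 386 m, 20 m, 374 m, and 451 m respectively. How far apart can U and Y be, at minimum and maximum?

0 ≤ UY ≤ 1231 m

The maximum is all hops collinear in one direction: 386 + 20 + 374 + 451 = 1231.
The longest hop is 451; the others sum to 780. Since 451 ≤ 780, the path can fold back on itself completely, so the minimum distance is 0.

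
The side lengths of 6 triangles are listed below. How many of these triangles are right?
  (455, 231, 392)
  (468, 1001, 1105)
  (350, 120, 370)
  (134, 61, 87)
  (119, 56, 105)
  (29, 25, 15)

(455,231,392): 231²+392² = 207025 = 455² → right
(468,1001,1105): 468²+1001² = 1221025 = 1105² → right
(350,120,370): 120²+350² = 136900 = 370² → right
(134,61,87): 61²+87² = 11290 < 17956 = 134² → obtuse
(119,56,105): 56²+105² = 14161 = 119² → right
(29,25,15): 15²+25² = 850 > 841 = 29² → acute
4 of the 6 are right.

4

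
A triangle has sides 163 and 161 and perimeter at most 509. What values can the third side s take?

Triangle inequality alone gives 2 < s < 324.
The perimeter condition gives s ≤ 509 − 163 − 161 = 185.
Intersecting the two: 2 < s ≤ 185.

2 < s ≤ 185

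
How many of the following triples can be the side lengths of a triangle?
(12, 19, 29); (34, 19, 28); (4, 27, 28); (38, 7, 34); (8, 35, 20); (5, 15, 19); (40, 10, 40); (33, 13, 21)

7

(12,19,29): 12+19 > 29 → valid
(19,28,34): 19+28 > 34 → valid
(4,27,28): 4+27 > 28 → valid
(7,34,38): 7+34 > 38 → valid
(8,20,35): 8+20 ≤ 35 → not valid
(5,15,19): 5+15 > 19 → valid
(10,40,40): 10+40 > 40 → valid
(13,21,33): 13+21 > 33 → valid
7 of the 8 triples form a triangle.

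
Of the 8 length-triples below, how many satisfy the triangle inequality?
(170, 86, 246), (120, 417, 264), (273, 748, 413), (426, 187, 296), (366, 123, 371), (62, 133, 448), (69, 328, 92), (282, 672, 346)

3

(86,170,246): 86+170 > 246 → valid
(120,264,417): 120+264 ≤ 417 → not valid
(273,413,748): 273+413 ≤ 748 → not valid
(187,296,426): 187+296 > 426 → valid
(123,366,371): 123+366 > 371 → valid
(62,133,448): 62+133 ≤ 448 → not valid
(69,92,328): 69+92 ≤ 328 → not valid
(282,346,672): 282+346 ≤ 672 → not valid
3 of the 8 triples form a triangle.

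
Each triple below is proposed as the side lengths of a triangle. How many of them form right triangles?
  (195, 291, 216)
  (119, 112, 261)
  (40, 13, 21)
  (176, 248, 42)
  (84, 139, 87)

(195,291,216): 195²+216² = 84681 = 291² → right
(119,112,261): 112+119 ≤ 261, not a triangle
(40,13,21): 13+21 ≤ 40, not a triangle
(176,248,42): 42+176 ≤ 248, not a triangle
(84,139,87): 84²+87² = 14625 < 19321 = 139² → obtuse
1 of the 5 is right.

1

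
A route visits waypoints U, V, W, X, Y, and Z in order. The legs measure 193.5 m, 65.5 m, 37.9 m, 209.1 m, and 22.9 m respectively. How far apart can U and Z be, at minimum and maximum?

0 ≤ UZ ≤ 528.9 m

The maximum is all hops collinear in one direction: 193.5 + 65.5 + 37.9 + 209.1 + 22.9 = 528.9.
The longest hop is 209.1; the others sum to 319.8. Since 209.1 ≤ 319.8, the path can fold back on itself completely, so the minimum distance is 0.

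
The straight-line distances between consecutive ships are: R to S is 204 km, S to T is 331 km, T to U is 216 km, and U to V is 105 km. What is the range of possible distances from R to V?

The maximum is all hops collinear in one direction: 204 + 331 + 216 + 105 = 856.
The longest hop is 331; the others sum to 525. Since 331 ≤ 525, the path can fold back on itself completely, so the minimum distance is 0.

0 ≤ RV ≤ 856 km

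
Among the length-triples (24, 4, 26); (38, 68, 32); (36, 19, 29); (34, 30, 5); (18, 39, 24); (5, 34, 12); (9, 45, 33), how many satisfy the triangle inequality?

5

(4,24,26): 4+24 > 26 → valid
(32,38,68): 32+38 > 68 → valid
(19,29,36): 19+29 > 36 → valid
(5,30,34): 5+30 > 34 → valid
(18,24,39): 18+24 > 39 → valid
(5,12,34): 5+12 ≤ 34 → not valid
(9,33,45): 9+33 ≤ 45 → not valid
5 of the 7 triples form a triangle.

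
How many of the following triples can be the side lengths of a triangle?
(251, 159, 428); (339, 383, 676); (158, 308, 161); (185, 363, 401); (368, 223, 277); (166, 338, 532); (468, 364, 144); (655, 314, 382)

(159,251,428): 159+251 ≤ 428 → not valid
(339,383,676): 339+383 > 676 → valid
(158,161,308): 158+161 > 308 → valid
(185,363,401): 185+363 > 401 → valid
(223,277,368): 223+277 > 368 → valid
(166,338,532): 166+338 ≤ 532 → not valid
(144,364,468): 144+364 > 468 → valid
(314,382,655): 314+382 > 655 → valid
6 of the 8 triples form a triangle.

6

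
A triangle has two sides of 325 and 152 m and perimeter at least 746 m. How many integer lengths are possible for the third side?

208

Triangle inequality: 173 < x < 477. Perimeter ≥ 746 gives x ≥ 746 − 325 − 152 = 269.
So 269 ≤ x < 477; integers 269 through 476: 208 values.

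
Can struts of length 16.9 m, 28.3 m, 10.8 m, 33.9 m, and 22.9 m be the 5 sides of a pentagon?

Yes

A pentagon exists iff every side is shorter than the sum of the others — equivalently, the longest side is less than the sum of the rest.
Longest side 33.9 < 78.9 (sum of the remaining 4), so yes.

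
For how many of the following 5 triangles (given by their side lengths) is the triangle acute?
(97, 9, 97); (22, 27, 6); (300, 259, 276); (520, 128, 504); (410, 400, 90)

(97,9,97): 9²+97² = 9490 > 9409 = 97² → acute
(22,27,6): 6²+22² = 520 < 729 = 27² → obtuse
(300,259,276): 259²+276² = 143257 > 90000 = 300² → acute
(520,128,504): 128²+504² = 270400 = 520² → right
(410,400,90): 90²+400² = 168100 = 410² → right
2 of the 5 are acute.

2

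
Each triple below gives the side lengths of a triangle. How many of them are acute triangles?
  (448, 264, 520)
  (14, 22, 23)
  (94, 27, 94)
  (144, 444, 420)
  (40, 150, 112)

(448,264,520): 264²+448² = 270400 = 520² → right
(14,22,23): 14²+22² = 680 > 529 = 23² → acute
(94,27,94): 27²+94² = 9565 > 8836 = 94² → acute
(144,444,420): 144²+420² = 197136 = 444² → right
(40,150,112): 40²+112² = 14144 < 22500 = 150² → obtuse
2 of the 5 are acute.

2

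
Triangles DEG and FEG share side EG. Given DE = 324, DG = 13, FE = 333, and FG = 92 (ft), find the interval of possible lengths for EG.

From triangle DEG: |324 − 13| < EG < 324 + 13, i.e. 311 < EG < 337.
From triangle FEG: 241 < EG < 425.
Both must hold, so EG lies in the intersection.

311 < EG < 337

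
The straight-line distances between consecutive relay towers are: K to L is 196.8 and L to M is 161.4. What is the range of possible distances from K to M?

35.4 ≤ KM ≤ 358.2

By the triangle inequality, |196.8 − 161.4| ≤ KM ≤ 196.8 + 161.4.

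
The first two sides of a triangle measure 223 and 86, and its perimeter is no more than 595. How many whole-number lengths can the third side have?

Triangle inequality: 137 < x < 309. Perimeter ≤ 595 gives x ≤ 595 − 223 − 86 = 286.
So 137 < x ≤ 286; integers 138 through 286: 149 values.

149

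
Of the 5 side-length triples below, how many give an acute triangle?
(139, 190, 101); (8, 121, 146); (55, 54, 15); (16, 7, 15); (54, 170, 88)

(139,190,101): 101²+139² = 29522 < 36100 = 190² → obtuse
(8,121,146): 8+121 ≤ 146, not a triangle
(55,54,15): 15²+54² = 3141 > 3025 = 55² → acute
(16,7,15): 7²+15² = 274 > 256 = 16² → acute
(54,170,88): 54+88 ≤ 170, not a triangle
2 of the 5 are acute.

2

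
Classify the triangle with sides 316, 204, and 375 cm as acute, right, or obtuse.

acute

Compare the square of the longest side to the sum of squares of the other two: 204² + 316² = 141472 > 140625 = 375².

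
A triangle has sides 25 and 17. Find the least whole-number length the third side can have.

9

The third side must be strictly greater than |25 − 17| = 8.
The smallest integer above 8 is 9.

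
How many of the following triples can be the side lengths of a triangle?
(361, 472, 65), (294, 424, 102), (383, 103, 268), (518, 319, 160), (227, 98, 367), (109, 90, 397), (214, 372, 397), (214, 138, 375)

(65,361,472): 65+361 ≤ 472 → not valid
(102,294,424): 102+294 ≤ 424 → not valid
(103,268,383): 103+268 ≤ 383 → not valid
(160,319,518): 160+319 ≤ 518 → not valid
(98,227,367): 98+227 ≤ 367 → not valid
(90,109,397): 90+109 ≤ 397 → not valid
(214,372,397): 214+372 > 397 → valid
(138,214,375): 138+214 ≤ 375 → not valid
1 of the 8 triples forms a triangle.

1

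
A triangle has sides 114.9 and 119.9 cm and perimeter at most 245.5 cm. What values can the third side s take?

Triangle inequality alone gives 5.0 < s < 234.8.
The perimeter condition gives s ≤ 245.5 − 114.9 − 119.9 = 10.7.
Intersecting the two: 5.0 < s ≤ 10.7.

5.0 < s ≤ 10.7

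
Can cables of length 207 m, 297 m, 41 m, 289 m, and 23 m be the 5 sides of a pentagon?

Yes

A pentagon exists iff every side is shorter than the sum of the others — equivalently, the longest side is less than the sum of the rest.
Longest side 297 < 560 (sum of the remaining 4), so yes.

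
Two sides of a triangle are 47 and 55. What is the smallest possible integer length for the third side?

9

The third side must be strictly greater than |47 − 55| = 8.
The smallest integer above 8 is 9.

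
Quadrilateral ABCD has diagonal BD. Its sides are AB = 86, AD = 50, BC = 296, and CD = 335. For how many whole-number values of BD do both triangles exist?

From triangle ABD: 36 < BD < 136.
From triangle CBD: 39 < BD < 631.
Intersection: 39 < BD < 136, so integers 40 through 135: 96 values.

96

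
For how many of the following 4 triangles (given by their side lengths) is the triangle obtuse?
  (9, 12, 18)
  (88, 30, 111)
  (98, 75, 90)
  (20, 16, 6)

3

(9,12,18): 9²+12² = 225 < 324 = 18² → obtuse
(88,30,111): 30²+88² = 8644 < 12321 = 111² → obtuse
(98,75,90): 75²+90² = 13725 > 9604 = 98² → acute
(20,16,6): 6²+16² = 292 < 400 = 20² → obtuse
3 of the 4 are obtuse.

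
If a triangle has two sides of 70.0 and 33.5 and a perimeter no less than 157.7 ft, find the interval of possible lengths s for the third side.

Triangle inequality alone gives 36.5 < s < 103.5.
The perimeter condition gives s ≥ 157.7 − 70.0 − 33.5 = 54.2.
Intersecting the two: 54.2 ≤ s < 103.5.

54.2 ≤ s < 103.5 ft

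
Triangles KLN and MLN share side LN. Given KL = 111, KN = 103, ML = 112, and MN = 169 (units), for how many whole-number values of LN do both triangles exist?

From triangle KLN: 8 < LN < 214.
From triangle MLN: 57 < LN < 281.
Intersection: 57 < LN < 214, so integers 58 through 213: 156 values.

156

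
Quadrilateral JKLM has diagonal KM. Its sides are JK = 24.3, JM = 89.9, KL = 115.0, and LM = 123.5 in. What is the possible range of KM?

From triangle JKM: |24.3 − 89.9| < KM < 24.3 + 89.9, i.e. 65.6 < KM < 114.2.
From triangle LKM: 8.5 < KM < 238.5.
Both must hold, so KM lies in the intersection.

65.6 < KM < 114.2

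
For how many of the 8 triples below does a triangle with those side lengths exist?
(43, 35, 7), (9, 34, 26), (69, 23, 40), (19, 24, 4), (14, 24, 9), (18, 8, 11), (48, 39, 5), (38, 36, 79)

(7,35,43): 7+35 ≤ 43 → not valid
(9,26,34): 9+26 > 34 → valid
(23,40,69): 23+40 ≤ 69 → not valid
(4,19,24): 4+19 ≤ 24 → not valid
(9,14,24): 9+14 ≤ 24 → not valid
(8,11,18): 8+11 > 18 → valid
(5,39,48): 5+39 ≤ 48 → not valid
(36,38,79): 36+38 ≤ 79 → not valid
2 of the 8 triples form a triangle.

2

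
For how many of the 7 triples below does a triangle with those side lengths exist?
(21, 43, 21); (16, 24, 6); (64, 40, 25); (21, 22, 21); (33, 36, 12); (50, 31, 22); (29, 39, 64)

(21,21,43): 21+21 ≤ 43 → not valid
(6,16,24): 6+16 ≤ 24 → not valid
(25,40,64): 25+40 > 64 → valid
(21,21,22): 21+21 > 22 → valid
(12,33,36): 12+33 > 36 → valid
(22,31,50): 22+31 > 50 → valid
(29,39,64): 29+39 > 64 → valid
5 of the 7 triples form a triangle.

5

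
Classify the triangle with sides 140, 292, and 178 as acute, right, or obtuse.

Compare the square of the longest side to the sum of squares of the other two: 140² + 178² = 51284 < 85264 = 292².

obtuse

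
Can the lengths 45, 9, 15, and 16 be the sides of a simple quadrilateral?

No

For a quadrilateral, each side must be shorter than the sum of the others.
Here the longest side is 45, but the remaining 3 sides sum to only 40.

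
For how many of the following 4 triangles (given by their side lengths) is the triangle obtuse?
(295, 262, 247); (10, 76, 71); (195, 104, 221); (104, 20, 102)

(295,262,247): 247²+262² = 129653 > 87025 = 295² → acute
(10,76,71): 10²+71² = 5141 < 5776 = 76² → obtuse
(195,104,221): 104²+195² = 48841 = 221² → right
(104,20,102): 20²+102² = 10804 < 10816 = 104² → obtuse
2 of the 4 are obtuse.

2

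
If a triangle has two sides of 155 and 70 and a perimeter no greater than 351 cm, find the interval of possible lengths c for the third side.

85 < c ≤ 126

Triangle inequality alone gives 85 < c < 225.
The perimeter condition gives c ≤ 351 − 155 − 70 = 126.
Intersecting the two: 85 < c ≤ 126.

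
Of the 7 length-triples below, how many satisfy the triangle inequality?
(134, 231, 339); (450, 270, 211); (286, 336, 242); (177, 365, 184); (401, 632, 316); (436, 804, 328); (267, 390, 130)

5

(134,231,339): 134+231 > 339 → valid
(211,270,450): 211+270 > 450 → valid
(242,286,336): 242+286 > 336 → valid
(177,184,365): 177+184 ≤ 365 → not valid
(316,401,632): 316+401 > 632 → valid
(328,436,804): 328+436 ≤ 804 → not valid
(130,267,390): 130+267 > 390 → valid
5 of the 7 triples form a triangle.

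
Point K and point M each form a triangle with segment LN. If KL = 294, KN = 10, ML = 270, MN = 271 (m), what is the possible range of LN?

From triangle KLN: |294 − 10| < LN < 294 + 10, i.e. 284 < LN < 304.
From triangle MLN: 1 < LN < 541.
Both must hold, so LN lies in the intersection.

284 < LN < 304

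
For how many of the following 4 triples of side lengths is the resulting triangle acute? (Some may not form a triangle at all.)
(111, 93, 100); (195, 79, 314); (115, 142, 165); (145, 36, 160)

2

(111,93,100): 93²+100² = 18649 > 12321 = 111² → acute
(195,79,314): 79+195 ≤ 314, not a triangle
(115,142,165): 115²+142² = 33389 > 27225 = 165² → acute
(145,36,160): 36²+145² = 22321 < 25600 = 160² → obtuse
2 of the 4 are acute.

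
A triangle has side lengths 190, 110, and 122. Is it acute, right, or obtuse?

Compare the square of the longest side to the sum of squares of the other two: 110² + 122² = 26984 < 36100 = 190².

obtuse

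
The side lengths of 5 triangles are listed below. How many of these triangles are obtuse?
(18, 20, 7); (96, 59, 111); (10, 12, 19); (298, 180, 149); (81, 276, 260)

(18,20,7): 7²+18² = 373 < 400 = 20² → obtuse
(96,59,111): 59²+96² = 12697 > 12321 = 111² → acute
(10,12,19): 10²+12² = 244 < 361 = 19² → obtuse
(298,180,149): 149²+180² = 54601 < 88804 = 298² → obtuse
(81,276,260): 81²+260² = 74161 < 76176 = 276² → obtuse
4 of the 5 are obtuse.

4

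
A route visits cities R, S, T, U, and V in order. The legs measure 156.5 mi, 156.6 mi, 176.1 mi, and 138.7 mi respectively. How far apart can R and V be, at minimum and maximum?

0 ≤ RV ≤ 627.9 mi

The maximum is all hops collinear in one direction: 156.5 + 156.6 + 176.1 + 138.7 = 627.9.
The longest hop is 176.1; the others sum to 451.8. Since 176.1 ≤ 451.8, the path can fold back on itself completely, so the minimum distance is 0.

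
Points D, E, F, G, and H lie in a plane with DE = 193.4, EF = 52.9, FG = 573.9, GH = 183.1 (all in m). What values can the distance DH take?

144.5 ≤ DH ≤ 1003.3 m

The maximum is all hops collinear in one direction: 193.4 + 52.9 + 573.9 + 183.1 = 1003.3.
The longest hop is 573.9; the others sum to 429.4. Folding the others back against it leaves at least 573.9 − 429.4 = 144.5.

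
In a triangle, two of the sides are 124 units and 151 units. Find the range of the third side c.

27 < c < 275

By the triangle inequality, c must be less than 124 + 151 = 275 and greater than |124 − 151| = 27.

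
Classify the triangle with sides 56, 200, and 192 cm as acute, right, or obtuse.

Compare the square of the longest side to the sum of squares of the other two: 56² + 192² = 40000 = 200².

right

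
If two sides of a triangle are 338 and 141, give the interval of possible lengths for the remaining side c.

By the triangle inequality, c must be less than 338 + 141 = 479 and greater than |338 − 141| = 197.

197 < c < 479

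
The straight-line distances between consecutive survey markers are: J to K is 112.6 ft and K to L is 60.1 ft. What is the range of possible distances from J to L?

By the triangle inequality, |112.6 − 60.1| ≤ JL ≤ 112.6 + 60.1.

52.5 ≤ JL ≤ 172.7 ft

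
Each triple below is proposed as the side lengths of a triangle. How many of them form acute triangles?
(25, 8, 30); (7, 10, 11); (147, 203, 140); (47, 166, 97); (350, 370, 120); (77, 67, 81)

(25,8,30): 8²+25² = 689 < 900 = 30² → obtuse
(7,10,11): 7²+10² = 149 > 121 = 11² → acute
(147,203,140): 140²+147² = 41209 = 203² → right
(47,166,97): 47+97 ≤ 166, not a triangle
(350,370,120): 120²+350² = 136900 = 370² → right
(77,67,81): 67²+77² = 10418 > 6561 = 81² → acute
2 of the 6 are acute.

2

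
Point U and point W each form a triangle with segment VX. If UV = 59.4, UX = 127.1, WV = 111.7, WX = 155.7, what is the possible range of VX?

67.7 < VX < 186.5

From triangle UVX: |59.4 − 127.1| < VX < 59.4 + 127.1, i.e. 67.7 < VX < 186.5.
From triangle WVX: 44.0 < VX < 267.4.
Both must hold, so VX lies in the intersection.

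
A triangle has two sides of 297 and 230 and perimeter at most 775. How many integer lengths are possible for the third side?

181

Triangle inequality: 67 < x < 527. Perimeter ≤ 775 gives x ≤ 775 − 297 − 230 = 248.
So 67 < x ≤ 248; integers 68 through 248: 181 values.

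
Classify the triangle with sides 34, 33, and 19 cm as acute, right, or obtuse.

Compare the square of the longest side to the sum of squares of the other two: 19² + 33² = 1450 > 1156 = 34².

acute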